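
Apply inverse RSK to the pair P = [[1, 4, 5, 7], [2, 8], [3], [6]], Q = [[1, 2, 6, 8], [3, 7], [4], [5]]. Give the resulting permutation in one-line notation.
3 6 4 2 1 8 5 7

Reverse the RSK construction: for i from n down to 1, find the cell of Q containing i, remove the entry at that cell from P, and reverse-bump it up through P; the value ejected from row 1 is w(i).

Step i=8: Q has 8 at row 1, column 4; remove that cell from P, ejecting 7. So w(8) = 7. P is now [[1, 4, 5], [2, 8], [3], [6]].
Step i=7: Q has 7 at row 2, column 2; remove 8 from row 2 of P and reverse-bump: 8 enters row 1 and ejects 5. So w(7) = 5. P is now [[1, 4, 8], [2], [3], [6]].
Step i=6: Q has 6 at row 1, column 3; remove that cell from P, ejecting 8. So w(6) = 8. P is now [[1, 4], [2], [3], [6]].
Step i=5: Q has 5 at row 4, column 1; remove 6 from row 4 of P and reverse-bump: 6 enters row 3 and ejects 3; 3 enters row 2 and ejects 2; 2 enters row 1 and ejects 1. So w(5) = 1. P is now [[2, 4], [3], [6]].
Step i=4: Q has 4 at row 3, column 1; remove 6 from row 3 of P and reverse-bump: 6 enters row 2 and ejects 3; 3 enters row 1 and ejects 2. So w(4) = 2. P is now [[3, 4], [6]].
Step i=3: Q has 3 at row 2, column 1; remove 6 from row 2 of P and reverse-bump: 6 enters row 1 and ejects 4. So w(3) = 4. P is now [[3, 6]].
Step i=2: Q has 2 at row 1, column 2; remove that cell from P, ejecting 6. So w(2) = 6. P is now [[3]].
Step i=1: Q has 1 at row 1, column 1; remove that cell from P, ejecting 3. So w(1) = 3. P is now [].

So w = 3 6 4 2 1 8 5 7.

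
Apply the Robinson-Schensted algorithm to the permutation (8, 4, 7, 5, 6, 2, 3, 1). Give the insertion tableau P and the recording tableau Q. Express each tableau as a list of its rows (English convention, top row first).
Insert each entry of the permutation into P by Schensted row insertion, recording in Q the position of each new cell.

After inserting 8: P = [[8]].
After inserting 4: P = [[4], [8]].
After inserting 7: P = [[4, 7], [8]].
After inserting 5: P = [[4, 5], [7], [8]].
After inserting 6: P = [[4, 5, 6], [7], [8]].
After inserting 2: P = [[2, 5, 6], [4], [7], [8]].
After inserting 3: P = [[2, 3, 6], [4, 5], [7], [8]].
After inserting 1: P = [[1, 3, 6], [2, 5], [4], [7], [8]].

So P = [[1, 3, 6], [2, 5], [4], [7], [8]], Q = [[1, 3, 5], [2, 7], [4], [6], [8]].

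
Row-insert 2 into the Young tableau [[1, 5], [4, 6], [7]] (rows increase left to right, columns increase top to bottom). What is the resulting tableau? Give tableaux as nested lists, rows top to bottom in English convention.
In row 1, 2 replaces 5 (the leftmost entry greater than 2); 5 is bumped to row 2. In row 2, 5 replaces 6 (the leftmost entry greater than 5); 6 is bumped to row 3. In row 3, 6 replaces 7 (the leftmost entry greater than 6); 7 is bumped to row 4. 7 starts a new row 4. The new tableau is [[1, 2], [4, 5], [6], [7]].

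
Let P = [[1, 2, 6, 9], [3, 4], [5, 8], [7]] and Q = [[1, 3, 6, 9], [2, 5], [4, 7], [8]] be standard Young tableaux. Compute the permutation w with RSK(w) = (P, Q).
Reverse the RSK construction: for i from n down to 1, find the cell of Q containing i, remove the entry at that cell from P, and reverse-bump it up through P; the value ejected from row 1 is w(i).

Step i=9: Q has 9 at row 1, column 4; remove that cell from P, ejecting 9. So w(9) = 9. P is now [[1, 2, 6], [3, 4], [5, 8], [7]].
Step i=8: Q has 8 at row 4, column 1; remove 7 from row 4 of P and reverse-bump: 7 enters row 3 and ejects 5; 5 enters row 2 and ejects 4; 4 enters row 1 and ejects 2. So w(8) = 2. P is now [[1, 4, 6], [3, 5], [7, 8]].
Step i=7: Q has 7 at row 3, column 2; remove 8 from row 3 of P and reverse-bump: 8 enters row 2 and ejects 5; 5 enters row 1 and ejects 4. So w(7) = 4. P is now [[1, 5, 6], [3, 8], [7]].
Step i=6: Q has 6 at row 1, column 3; remove that cell from P, ejecting 6. So w(6) = 6. P is now [[1, 5], [3, 8], [7]].
Step i=5: Q has 5 at row 2, column 2; remove 8 from row 2 of P and reverse-bump: 8 enters row 1 and ejects 5. So w(5) = 5. P is now [[1, 8], [3], [7]].
Step i=4: Q has 4 at row 3, column 1; remove 7 from row 3 of P and reverse-bump: 7 enters row 2 and ejects 3; 3 enters row 1 and ejects 1. So w(4) = 1. P is now [[3, 8], [7]].
Step i=3: Q has 3 at row 1, column 2; remove that cell from P, ejecting 8. So w(3) = 8. P is now [[3], [7]].
Step i=2: Q has 2 at row 2, column 1; remove 7 from row 2 of P and reverse-bump: 7 enters row 1 and ejects 3. So w(2) = 3. P is now [[7]].
Step i=1: Q has 1 at row 1, column 1; remove that cell from P, ejecting 7. So w(1) = 7. P is now [].

So w = 7 3 8 1 5 6 4 2 9.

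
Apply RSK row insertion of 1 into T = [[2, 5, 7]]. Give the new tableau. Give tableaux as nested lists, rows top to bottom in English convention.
[[1, 5, 7], [2]]

In row 1, 1 replaces 2 (the leftmost entry greater than 1); 2 is bumped to row 2. 2 starts a new row 2. The new tableau is [[1, 5, 7], [2]].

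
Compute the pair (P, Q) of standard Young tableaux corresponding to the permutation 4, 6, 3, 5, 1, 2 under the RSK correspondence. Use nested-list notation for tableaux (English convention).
Insert each entry of the permutation into P by Schensted row insertion, recording in Q the position of each new cell.

Insert 4: appended to row 1. P = [[4]].
Insert 6: appended to row 1. P = [[4, 6]].
Insert 3: 3 bumps 4 from row 1; 4 starts row 2. P = [[3, 6], [4]].
Insert 5: 5 bumps 6 from row 1; 6 appends to row 2. P = [[3, 5], [4, 6]].
Insert 1: 1 bumps 3 from row 1; 3 bumps 4 from row 2; 4 starts row 3. P = [[1, 5], [3, 6], [4]].
Insert 2: 2 bumps 5 from row 1; 5 bumps 6 from row 2; 6 appends to row 3. P = [[1, 2], [3, 5], [4, 6]].

So P = [[1, 2], [3, 5], [4, 6]], Q = [[1, 2], [3, 4], [5, 6]].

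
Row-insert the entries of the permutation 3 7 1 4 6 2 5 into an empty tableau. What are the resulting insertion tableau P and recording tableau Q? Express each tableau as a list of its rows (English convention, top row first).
P = [[1, 2, 5], [3, 4, 6], [7]], Q = [[1, 2, 5], [3, 4, 7], [6]]

Insert each entry of the permutation into P by Schensted row insertion, recording in Q the position of each new cell.

Insert 3: appended to row 1. P = [[3]].
Insert 7: appended to row 1. P = [[3, 7]].
Insert 1: 1 bumps 3 from row 1; 3 starts row 2. P = [[1, 7], [3]].
Insert 4: 4 bumps 7 from row 1; 7 appends to row 2. P = [[1, 4], [3, 7]].
Insert 6: appended to row 1. P = [[1, 4, 6], [3, 7]].
Insert 2: 2 bumps 4 from row 1; 4 bumps 7 from row 2; 7 starts row 3. P = [[1, 2, 6], [3, 4], [7]].
Insert 5: 5 bumps 6 from row 1; 6 appends to row 2. P = [[1, 2, 5], [3, 4, 6], [7]].

So P = [[1, 2, 5], [3, 4, 6], [7]], Q = [[1, 2, 5], [3, 4, 7], [6]].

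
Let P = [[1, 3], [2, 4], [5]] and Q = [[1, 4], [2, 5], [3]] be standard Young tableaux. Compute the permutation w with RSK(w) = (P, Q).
5 2 1 4 3

Reverse the RSK construction: for i from n down to 1, find the cell of Q containing i, remove the entry at that cell from P, and reverse-bump it up through P; the value ejected from row 1 is w(i).

Step i=5: Q has 5 at row 2, column 2; remove 4 from row 2 of P and reverse-bump: 4 enters row 1 and ejects 3. So w(5) = 3. P is now [[1, 4], [2], [5]].
Step i=4: Q has 4 at row 1, column 2; remove that cell from P, ejecting 4. So w(4) = 4. P is now [[1], [2], [5]].
Step i=3: Q has 3 at row 3, column 1; remove 5 from row 3 of P and reverse-bump: 5 enters row 2 and ejects 2; 2 enters row 1 and ejects 1. So w(3) = 1. P is now [[2], [5]].
Step i=2: Q has 2 at row 2, column 1; remove 5 from row 2 of P and reverse-bump: 5 enters row 1 and ejects 2. So w(2) = 2. P is now [[5]].
Step i=1: Q has 1 at row 1, column 1; remove that cell from P, ejecting 5. So w(1) = 5. P is now [].

So w = 5 2 1 4 3.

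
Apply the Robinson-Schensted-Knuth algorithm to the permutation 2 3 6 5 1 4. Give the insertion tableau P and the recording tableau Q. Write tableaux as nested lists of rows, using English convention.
Insert each entry of the permutation into P by Schensted row insertion, recording in Q the position of each new cell.

After inserting 2: P = [[2]].
After inserting 3: P = [[2, 3]].
After inserting 6: P = [[2, 3, 6]].
After inserting 5: P = [[2, 3, 5], [6]].
After inserting 1: P = [[1, 3, 5], [2], [6]].
After inserting 4: P = [[1, 3, 4], [2, 5], [6]].

So P = [[1, 3, 4], [2, 5], [6]], Q = [[1, 2, 3], [4, 6], [5]].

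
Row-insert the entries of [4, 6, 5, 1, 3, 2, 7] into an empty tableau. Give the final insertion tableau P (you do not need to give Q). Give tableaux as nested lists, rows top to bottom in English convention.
Insert 4: appended to row 1. P = [[4]].
Insert 6: appended to row 1. P = [[4, 6]].
Insert 5: 5 bumps 6 from row 1; 6 starts row 2. P = [[4, 5], [6]].
Insert 1: 1 bumps 4 from row 1; 4 bumps 6 from row 2; 6 starts row 3. P = [[1, 5], [4], [6]].
Insert 3: 3 bumps 5 from row 1; 5 appends to row 2. P = [[1, 3], [4, 5], [6]].
Insert 2: 2 bumps 3 from row 1; 3 bumps 4 from row 2; 4 bumps 6 from row 3; 6 starts row 4. P = [[1, 2], [3, 5], [4], [6]].
Insert 7: appended to row 1. P = [[1, 2, 7], [3, 5], [4], [6]].

So P = [[1, 2, 7], [3, 5], [4], [6]].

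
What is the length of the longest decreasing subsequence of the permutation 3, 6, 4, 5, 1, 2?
3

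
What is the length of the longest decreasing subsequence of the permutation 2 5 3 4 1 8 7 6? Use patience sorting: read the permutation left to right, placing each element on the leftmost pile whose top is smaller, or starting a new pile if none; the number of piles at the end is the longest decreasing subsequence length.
2: new pile. tops = [2]
5: onto pile 1 (replacing 2). tops = [5]
3: new pile. tops = [5, 3]
4: onto pile 2 (replacing 3). tops = [5, 4]
1: new pile. tops = [5, 4, 1]
8: onto pile 1 (replacing 5). tops = [8, 4, 1]
7: onto pile 2 (replacing 4). tops = [8, 7, 1]
6: onto pile 3 (replacing 1). tops = [8, 7, 6]

3 piles, so the longest decreasing subsequence has length 3.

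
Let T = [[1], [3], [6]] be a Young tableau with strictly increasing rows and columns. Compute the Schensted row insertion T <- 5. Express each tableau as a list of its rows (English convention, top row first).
[[1, 5], [3], [6]]

5 is larger than every entry of row 1, so it is appended to row 1. The new tableau is [[1, 5], [3], [6]].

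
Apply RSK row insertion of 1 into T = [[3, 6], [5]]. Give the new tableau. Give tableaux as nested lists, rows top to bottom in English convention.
[[1, 6], [3], [5]]

In row 1, 1 replaces 3 (the leftmost entry greater than 1); 3 is bumped to row 2. In row 2, 3 replaces 5 (the leftmost entry greater than 3); 5 is bumped to row 3. 5 starts a new row 3. The new tableau is [[1, 6], [3], [5]].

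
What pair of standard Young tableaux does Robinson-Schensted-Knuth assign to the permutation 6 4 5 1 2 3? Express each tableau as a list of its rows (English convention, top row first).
P = [[1, 2, 3], [4, 5], [6]], Q = [[1, 3, 6], [2, 5], [4]]

Insert each entry of the permutation into P by Schensted row insertion, recording in Q the position of each new cell.

Insert 6: appended to row 1. P = [[6]].
Insert 4: 4 bumps 6 from row 1; 6 starts row 2. P = [[4], [6]].
Insert 5: appended to row 1. P = [[4, 5], [6]].
Insert 1: 1 bumps 4 from row 1; 4 bumps 6 from row 2; 6 starts row 3. P = [[1, 5], [4], [6]].
Insert 2: 2 bumps 5 from row 1; 5 appends to row 2. P = [[1, 2], [4, 5], [6]].
Insert 3: appended to row 1. P = [[1, 2, 3], [4, 5], [6]].

So P = [[1, 2, 3], [4, 5], [6]], Q = [[1, 3, 6], [2, 5], [4]].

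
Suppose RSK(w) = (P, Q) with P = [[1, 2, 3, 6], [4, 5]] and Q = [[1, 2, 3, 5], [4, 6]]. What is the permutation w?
Reverse the RSK construction: for i from n down to 1, find the cell of Q containing i, remove the entry at that cell from P, and reverse-bump it up through P; the value ejected from row 1 is w(i).

Step i=6: Q has 6 at row 2, column 2; remove 5 from row 2 of P and reverse-bump: 5 enters row 1 and ejects 3. So w(6) = 3. P is now [[1, 2, 5, 6], [4]].
Step i=5: Q has 5 at row 1, column 4; remove that cell from P, ejecting 6. So w(5) = 6. P is now [[1, 2, 5], [4]].
Step i=4: Q has 4 at row 2, column 1; remove 4 from row 2 of P and reverse-bump: 4 enters row 1 and ejects 2. So w(4) = 2. P is now [[1, 4, 5]].
Step i=3: Q has 3 at row 1, column 3; remove that cell from P, ejecting 5. So w(3) = 5. P is now [[1, 4]].
Step i=2: Q has 2 at row 1, column 2; remove that cell from P, ejecting 4. So w(2) = 4. P is now [[1]].
Step i=1: Q has 1 at row 1, column 1; remove that cell from P, ejecting 1. So w(1) = 1. P is now [].

So w = 1 4 5 2 6 3.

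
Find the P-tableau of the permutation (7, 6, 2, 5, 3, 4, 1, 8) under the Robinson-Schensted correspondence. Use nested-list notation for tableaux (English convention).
P = [[1, 3, 4, 8], [2], [5], [6], [7]]

Insert 7: appended to row 1. P = [[7]].
Insert 6: 6 bumps 7 from row 1; 7 starts row 2. P = [[6], [7]].
Insert 2: 2 bumps 6 from row 1; 6 bumps 7 from row 2; 7 starts row 3. P = [[2], [6], [7]].
Insert 5: appended to row 1. P = [[2, 5], [6], [7]].
Insert 3: 3 bumps 5 from row 1; 5 bumps 6 from row 2; 6 bumps 7 from row 3; 7 starts row 4. P = [[2, 3], [5], [6], [7]].
Insert 4: appended to row 1. P = [[2, 3, 4], [5], [6], [7]].
Insert 1: 1 bumps 2 from row 1; 2 bumps 5 from row 2; 5 bumps 6 from row 3; 6 bumps 7 from row 4; 7 starts row 5. P = [[1, 3, 4], [2], [5], [6], [7]].
Insert 8: appended to row 1. P = [[1, 3, 4, 8], [2], [5], [6], [7]].

So P = [[1, 3, 4, 8], [2], [5], [6], [7]].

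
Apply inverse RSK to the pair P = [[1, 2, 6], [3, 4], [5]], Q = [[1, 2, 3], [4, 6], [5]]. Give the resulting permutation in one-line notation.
Reverse the RSK construction: for i from n down to 1, find the cell of Q containing i, remove the entry at that cell from P, and reverse-bump it up through P; the value ejected from row 1 is w(i).

Step i=6: Q has 6 at row 2, column 2; remove 4 from row 2 of P and reverse-bump: 4 enters row 1 and ejects 2. So w(6) = 2. P is now [[1, 4, 6], [3], [5]].
Step i=5: Q has 5 at row 3, column 1; remove 5 from row 3 of P and reverse-bump: 5 enters row 2 and ejects 3; 3 enters row 1 and ejects 1. So w(5) = 1. P is now [[3, 4, 6], [5]].
Step i=4: Q has 4 at row 2, column 1; remove 5 from row 2 of P and reverse-bump: 5 enters row 1 and ejects 4. So w(4) = 4. P is now [[3, 5, 6]].
Step i=3: Q has 3 at row 1, column 3; remove that cell from P, ejecting 6. So w(3) = 6. P is now [[3, 5]].
Step i=2: Q has 2 at row 1, column 2; remove that cell from P, ejecting 5. So w(2) = 5. P is now [[3]].
Step i=1: Q has 1 at row 1, column 1; remove that cell from P, ejecting 3. So w(1) = 3. P is now [].

So w = 3 5 6 4 1 2.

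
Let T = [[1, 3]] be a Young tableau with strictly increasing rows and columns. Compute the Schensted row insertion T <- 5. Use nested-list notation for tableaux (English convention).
5 is larger than every entry of row 1, so it is appended to row 1. The new tableau is [[1, 3, 5]].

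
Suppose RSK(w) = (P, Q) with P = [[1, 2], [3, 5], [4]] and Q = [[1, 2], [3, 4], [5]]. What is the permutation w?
Reverse the RSK construction: for i from n down to 1, find the cell of Q containing i, remove the entry at that cell from P, and reverse-bump it up through P; the value ejected from row 1 is w(i).

Step i=5: Q has 5 at row 3, column 1; remove 4 from row 3 of P and reverse-bump: 4 enters row 2 and ejects 3; 3 enters row 1 and ejects 2. So w(5) = 2. P is now [[1, 3], [4, 5]].
Step i=4: Q has 4 at row 2, column 2; remove 5 from row 2 of P and reverse-bump: 5 enters row 1 and ejects 3. So w(4) = 3. P is now [[1, 5], [4]].
Step i=3: Q has 3 at row 2, column 1; remove 4 from row 2 of P and reverse-bump: 4 enters row 1 and ejects 1. So w(3) = 1. P is now [[4, 5]].
Step i=2: Q has 2 at row 1, column 2; remove that cell from P, ejecting 5. So w(2) = 5. P is now [[4]].
Step i=1: Q has 1 at row 1, column 1; remove that cell from P, ejecting 4. So w(1) = 4. P is now [].

So w = 4 5 1 3 2.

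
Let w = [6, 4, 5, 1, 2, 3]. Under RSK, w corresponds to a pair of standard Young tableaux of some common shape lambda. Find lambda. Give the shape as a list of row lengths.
[3, 2, 1]

Row-insert each entry into an empty tableau.

After inserting 6: P = [[6]].
After inserting 4: P = [[4], [6]].
After inserting 5: P = [[4, 5], [6]].
After inserting 1: P = [[1, 5], [4], [6]].
After inserting 2: P = [[1, 2], [4, 5], [6]].
After inserting 3: P = [[1, 2, 3], [4, 5], [6]].

The final insertion tableau P = [[1, 2, 3], [4, 5], [6]] has shape [3, 2, 1].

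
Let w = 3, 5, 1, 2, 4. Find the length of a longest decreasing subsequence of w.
2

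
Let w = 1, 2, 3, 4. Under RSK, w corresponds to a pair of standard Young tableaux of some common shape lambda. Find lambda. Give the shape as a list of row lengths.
Row-insert each entry into an empty tableau.

After inserting 1: P = [[1]].
After inserting 2: P = [[1, 2]].
After inserting 3: P = [[1, 2, 3]].
After inserting 4: P = [[1, 2, 3, 4]].

The final insertion tableau P = [[1, 2, 3, 4]] has shape [4].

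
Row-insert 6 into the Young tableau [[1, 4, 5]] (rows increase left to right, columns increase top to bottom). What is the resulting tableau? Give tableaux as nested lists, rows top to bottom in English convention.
[[1, 4, 5, 6]]

6 is larger than every entry of row 1, so it is appended to row 1. The new tableau is [[1, 4, 5, 6]].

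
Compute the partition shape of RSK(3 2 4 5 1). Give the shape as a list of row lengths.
Row-insert each entry into an empty tableau.

After inserting 3: P = [[3]].
After inserting 2: P = [[2], [3]].
After inserting 4: P = [[2, 4], [3]].
After inserting 5: P = [[2, 4, 5], [3]].
After inserting 1: P = [[1, 4, 5], [2], [3]].

The final insertion tableau P = [[1, 4, 5], [2], [3]] has shape [3, 1, 1].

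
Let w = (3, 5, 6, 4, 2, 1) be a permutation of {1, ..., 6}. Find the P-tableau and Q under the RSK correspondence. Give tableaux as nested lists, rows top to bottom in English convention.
P = [[1, 4, 6], [2], [3], [5]], Q = [[1, 2, 3], [4], [5], [6]]

Insert each entry of the permutation into P by Schensted row insertion, recording in Q the position of each new cell.

Insert 3: appended to row 1. P = [[3]], Q = [[1]].
Insert 5: appended to row 1. P = [[3, 5]], Q = [[1, 2]].
Insert 6: appended to row 1. P = [[3, 5, 6]], Q = [[1, 2, 3]].
Insert 4: 4 bumps 5 from row 1; 5 starts row 2. P = [[3, 4, 6], [5]], Q = [[1, 2, 3], [4]].
Insert 2: 2 bumps 3 from row 1; 3 bumps 5 from row 2; 5 starts row 3. P = [[2, 4, 6], [3], [5]], Q = [[1, 2, 3], [4], [5]].
Insert 1: 1 bumps 2 from row 1; 2 bumps 3 from row 2; 3 bumps 5 from row 3; 5 starts row 4. P = [[1, 4, 6], [2], [3], [5]], Q = [[1, 2, 3], [4], [5], [6]].

So P = [[1, 4, 6], [2], [3], [5]], Q = [[1, 2, 3], [4], [5], [6]].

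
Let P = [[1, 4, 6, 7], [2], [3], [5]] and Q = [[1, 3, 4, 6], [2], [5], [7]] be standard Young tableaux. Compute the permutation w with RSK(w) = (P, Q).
5 3 4 6 2 7 1

Reverse the RSK construction: for i from n down to 1, find the cell of Q containing i, remove the entry at that cell from P, and reverse-bump it up through P; the value ejected from row 1 is w(i).

Step i=7: Q has 7 at row 4, column 1; remove 5 from row 4 of P and reverse-bump: 5 enters row 3 and ejects 3; 3 enters row 2 and ejects 2; 2 enters row 1 and ejects 1. So w(7) = 1. P is now [[2, 4, 6, 7], [3], [5]].
Step i=6: Q has 6 at row 1, column 4; remove that cell from P, ejecting 7. So w(6) = 7. P is now [[2, 4, 6], [3], [5]].
Step i=5: Q has 5 at row 3, column 1; remove 5 from row 3 of P and reverse-bump: 5 enters row 2 and ejects 3; 3 enters row 1 and ejects 2. So w(5) = 2. P is now [[3, 4, 6], [5]].
Step i=4: Q has 4 at row 1, column 3; remove that cell from P, ejecting 6. So w(4) = 6. P is now [[3, 4], [5]].
Step i=3: Q has 3 at row 1, column 2; remove that cell from P, ejecting 4. So w(3) = 4. P is now [[3], [5]].
Step i=2: Q has 2 at row 2, column 1; remove 5 from row 2 of P and reverse-bump: 5 enters row 1 and ejects 3. So w(2) = 3. P is now [[5]].
Step i=1: Q has 1 at row 1, column 1; remove that cell from P, ejecting 5. So w(1) = 5. P is now [].

So w = 5 3 4 6 2 7 1.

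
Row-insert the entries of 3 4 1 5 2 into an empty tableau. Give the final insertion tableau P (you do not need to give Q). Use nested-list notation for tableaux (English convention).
After inserting 3: P = [[3]].
After inserting 4: P = [[3, 4]].
After inserting 1: P = [[1, 4], [3]].
After inserting 5: P = [[1, 4, 5], [3]].
After inserting 2: P = [[1, 2, 5], [3, 4]].

So P = [[1, 2, 5], [3, 4]].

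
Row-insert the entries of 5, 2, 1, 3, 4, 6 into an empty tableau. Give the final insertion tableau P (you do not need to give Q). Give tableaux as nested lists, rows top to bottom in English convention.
Insert 5: appended to row 1. P = [[5]].
Insert 2: 2 bumps 5 from row 1; 5 starts row 2. P = [[2], [5]].
Insert 1: 1 bumps 2 from row 1; 2 bumps 5 from row 2; 5 starts row 3. P = [[1], [2], [5]].
Insert 3: appended to row 1. P = [[1, 3], [2], [5]].
Insert 4: appended to row 1. P = [[1, 3, 4], [2], [5]].
Insert 6: appended to row 1. P = [[1, 3, 4, 6], [2], [5]].

So P = [[1, 3, 4, 6], [2], [5]].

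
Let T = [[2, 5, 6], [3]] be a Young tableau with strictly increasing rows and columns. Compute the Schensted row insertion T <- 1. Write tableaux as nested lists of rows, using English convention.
In row 1, 1 replaces 2 (the leftmost entry greater than 1); 2 is bumped to row 2. In row 2, 2 replaces 3 (the leftmost entry greater than 2); 3 is bumped to row 3. 3 starts a new row 3. The new tableau is [[1, 5, 6], [2], [3]].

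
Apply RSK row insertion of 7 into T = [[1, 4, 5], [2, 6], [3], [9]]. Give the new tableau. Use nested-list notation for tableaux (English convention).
[[1, 4, 5, 7], [2, 6], [3], [9]]

7 is larger than every entry of row 1, so it is appended to row 1. The new tableau is [[1, 4, 5, 7], [2, 6], [3], [9]].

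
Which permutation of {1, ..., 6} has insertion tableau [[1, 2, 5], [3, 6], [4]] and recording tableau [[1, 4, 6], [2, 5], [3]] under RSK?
4 3 1 6 2 5

Reverse the RSK construction: for i from n down to 1, find the cell of Q containing i, remove the entry at that cell from P, and reverse-bump it up through P; the value ejected from row 1 is w(i).

Step i=6: Q has 6 at row 1, column 3; remove that cell from P, ejecting 5. So w(6) = 5. P is now [[1, 2], [3, 6], [4]].
Step i=5: Q has 5 at row 2, column 2; remove 6 from row 2 of P and reverse-bump: 6 enters row 1 and ejects 2. So w(5) = 2. P is now [[1, 6], [3], [4]].
Step i=4: Q has 4 at row 1, column 2; remove that cell from P, ejecting 6. So w(4) = 6. P is now [[1], [3], [4]].
Step i=3: Q has 3 at row 3, column 1; remove 4 from row 3 of P and reverse-bump: 4 enters row 2 and ejects 3; 3 enters row 1 and ejects 1. So w(3) = 1. P is now [[3], [4]].
Step i=2: Q has 2 at row 2, column 1; remove 4 from row 2 of P and reverse-bump: 4 enters row 1 and ejects 3. So w(2) = 3. P is now [[4]].
Step i=1: Q has 1 at row 1, column 1; remove that cell from P, ejecting 4. So w(1) = 4. P is now [].

So w = 4 3 1 6 2 5.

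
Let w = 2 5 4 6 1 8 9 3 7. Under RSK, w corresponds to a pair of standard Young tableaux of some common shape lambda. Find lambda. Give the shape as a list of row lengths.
Row-insert each entry into an empty tableau.

After inserting 2: P = [[2]].
After inserting 5: P = [[2, 5]].
After inserting 4: P = [[2, 4], [5]].
After inserting 6: P = [[2, 4, 6], [5]].
After inserting 1: P = [[1, 4, 6], [2], [5]].
After inserting 8: P = [[1, 4, 6, 8], [2], [5]].
After inserting 9: P = [[1, 4, 6, 8, 9], [2], [5]].
After inserting 3: P = [[1, 3, 6, 8, 9], [2, 4], [5]].
After inserting 7: P = [[1, 3, 6, 7, 9], [2, 4, 8], [5]].

The final insertion tableau P = [[1, 3, 6, 7, 9], [2, 4, 8], [5]] has shape [5, 3, 1].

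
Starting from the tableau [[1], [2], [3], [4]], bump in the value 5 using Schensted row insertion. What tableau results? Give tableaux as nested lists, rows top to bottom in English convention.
[[1, 5], [2], [3], [4]]

5 is larger than every entry of row 1, so it is appended to row 1. The new tableau is [[1, 5], [2], [3], [4]].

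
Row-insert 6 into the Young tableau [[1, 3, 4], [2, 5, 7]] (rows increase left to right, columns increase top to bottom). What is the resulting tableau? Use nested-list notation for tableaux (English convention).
6 is larger than every entry of row 1, so it is appended to row 1. The new tableau is [[1, 3, 4, 6], [2, 5, 7]].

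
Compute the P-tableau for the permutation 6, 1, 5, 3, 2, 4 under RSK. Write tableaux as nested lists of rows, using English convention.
P = [[1, 2, 4], [3], [5], [6]]

Insert 6: appended to row 1. P = [[6]].
Insert 1: 1 bumps 6 from row 1; 6 starts row 2. P = [[1], [6]].
Insert 5: appended to row 1. P = [[1, 5], [6]].
Insert 3: 3 bumps 5 from row 1; 5 bumps 6 from row 2; 6 starts row 3. P = [[1, 3], [5], [6]].
Insert 2: 2 bumps 3 from row 1; 3 bumps 5 from row 2; 5 bumps 6 from row 3; 6 starts row 4. P = [[1, 2], [3], [5], [6]].
Insert 4: appended to row 1. P = [[1, 2, 4], [3], [5], [6]].

So P = [[1, 2, 4], [3], [5], [6]].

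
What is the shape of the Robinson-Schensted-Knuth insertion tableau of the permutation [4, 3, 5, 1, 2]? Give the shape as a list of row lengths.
[2, 2, 1]

Row-insert each entry into an empty tableau.

After inserting 4: P = [[4]].
After inserting 3: P = [[3], [4]].
After inserting 5: P = [[3, 5], [4]].
After inserting 1: P = [[1, 5], [3], [4]].
After inserting 2: P = [[1, 2], [3, 5], [4]].

The final insertion tableau P = [[1, 2], [3, 5], [4]] has shape [2, 2, 1].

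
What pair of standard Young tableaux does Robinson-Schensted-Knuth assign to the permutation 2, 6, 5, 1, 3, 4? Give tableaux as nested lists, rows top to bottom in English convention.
P = [[1, 3, 4], [2, 5], [6]], Q = [[1, 2, 6], [3, 5], [4]]

Insert each entry of the permutation into P by Schensted row insertion, recording in Q the position of each new cell.

Insert 2: appended to row 1. P = [[2]].
Insert 6: appended to row 1. P = [[2, 6]].
Insert 5: 5 bumps 6 from row 1; 6 starts row 2. P = [[2, 5], [6]].
Insert 1: 1 bumps 2 from row 1; 2 bumps 6 from row 2; 6 starts row 3. P = [[1, 5], [2], [6]].
Insert 3: 3 bumps 5 from row 1; 5 appends to row 2. P = [[1, 3], [2, 5], [6]].
Insert 4: appended to row 1. P = [[1, 3, 4], [2, 5], [6]].

So P = [[1, 3, 4], [2, 5], [6]], Q = [[1, 2, 6], [3, 5], [4]].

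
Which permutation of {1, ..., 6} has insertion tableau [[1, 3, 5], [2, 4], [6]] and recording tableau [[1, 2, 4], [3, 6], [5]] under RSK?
2 6 4 5 1 3

Reverse RSK: for i = n, n-1, ..., 1, locate i in Q, remove the corresponding corner cell from P, and reverse-bump its entry up through P; the value ejected from row 1 is w(i).

So w = 2 6 4 5 1 3.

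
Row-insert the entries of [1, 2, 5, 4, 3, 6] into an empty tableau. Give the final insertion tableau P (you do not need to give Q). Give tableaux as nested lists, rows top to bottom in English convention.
P = [[1, 2, 3, 6], [4], [5]]

Insert 1: appended to row 1. P = [[1]].
Insert 2: appended to row 1. P = [[1, 2]].
Insert 5: appended to row 1. P = [[1, 2, 5]].
Insert 4: 4 bumps 5 from row 1; 5 starts row 2. P = [[1, 2, 4], [5]].
Insert 3: 3 bumps 4 from row 1; 4 bumps 5 from row 2; 5 starts row 3. P = [[1, 2, 3], [4], [5]].
Insert 6: appended to row 1. P = [[1, 2, 3, 6], [4], [5]].

So P = [[1, 2, 3, 6], [4], [5]].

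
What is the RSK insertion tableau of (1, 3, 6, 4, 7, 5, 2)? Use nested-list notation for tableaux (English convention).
After inserting 1: P = [[1]].
After inserting 3: P = [[1, 3]].
After inserting 6: P = [[1, 3, 6]].
After inserting 4: P = [[1, 3, 4], [6]].
After inserting 7: P = [[1, 3, 4, 7], [6]].
After inserting 5: P = [[1, 3, 4, 5], [6, 7]].
After inserting 2: P = [[1, 2, 4, 5], [3, 7], [6]].

So P = [[1, 2, 4, 5], [3, 7], [6]].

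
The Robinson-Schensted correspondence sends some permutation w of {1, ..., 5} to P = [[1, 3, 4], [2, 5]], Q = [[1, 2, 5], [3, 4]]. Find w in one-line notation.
2 5 1 3 4

Reverse the RSK construction: for i from n down to 1, find the cell of Q containing i, remove the entry at that cell from P, and reverse-bump it up through P; the value ejected from row 1 is w(i).

Step i=5: Q has 5 at row 1, column 3; remove that cell from P, ejecting 4. So w(5) = 4. P is now [[1, 3], [2, 5]].
Step i=4: Q has 4 at row 2, column 2; remove 5 from row 2 of P and reverse-bump: 5 enters row 1 and ejects 3. So w(4) = 3. P is now [[1, 5], [2]].
Step i=3: Q has 3 at row 2, column 1; remove 2 from row 2 of P and reverse-bump: 2 enters row 1 and ejects 1. So w(3) = 1. P is now [[2, 5]].
Step i=2: Q has 2 at row 1, column 2; remove that cell from P, ejecting 5. So w(2) = 5. P is now [[2]].
Step i=1: Q has 1 at row 1, column 1; remove that cell from P, ejecting 2. So w(1) = 2. P is now [].

So w = 2 5 1 3 4.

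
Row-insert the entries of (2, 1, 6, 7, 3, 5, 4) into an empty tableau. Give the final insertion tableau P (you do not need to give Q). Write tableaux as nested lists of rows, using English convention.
Insert 2: appended to row 1. P = [[2]].
Insert 1: 1 bumps 2 from row 1; 2 starts row 2. P = [[1], [2]].
Insert 6: appended to row 1. P = [[1, 6], [2]].
Insert 7: appended to row 1. P = [[1, 6, 7], [2]].
Insert 3: 3 bumps 6 from row 1; 6 appends to row 2. P = [[1, 3, 7], [2, 6]].
Insert 5: 5 bumps 7 from row 1; 7 appends to row 2. P = [[1, 3, 5], [2, 6, 7]].
Insert 4: 4 bumps 5 from row 1; 5 bumps 6 from row 2; 6 starts row 3. P = [[1, 3, 4], [2, 5, 7], [6]].

So P = [[1, 3, 4], [2, 5, 7], [6]].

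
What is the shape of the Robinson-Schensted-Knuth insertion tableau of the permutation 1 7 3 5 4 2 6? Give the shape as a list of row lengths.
[4, 1, 1, 1]

RSK row insertion gives P = [[1, 2, 4, 6], [3], [5], [7]], which has shape [4, 1, 1, 1].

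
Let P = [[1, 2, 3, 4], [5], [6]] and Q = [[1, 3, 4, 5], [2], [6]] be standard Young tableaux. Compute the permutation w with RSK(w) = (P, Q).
Reverse the RSK construction: for i from n down to 1, find the cell of Q containing i, remove the entry at that cell from P, and reverse-bump it up through P; the value ejected from row 1 is w(i).

Step i=6: Q has 6 at row 3, column 1; remove 6 from row 3 of P and reverse-bump: 6 enters row 2 and ejects 5; 5 enters row 1 and ejects 4. So w(6) = 4. P is now [[1, 2, 3, 5], [6]].
Step i=5: Q has 5 at row 1, column 4; remove that cell from P, ejecting 5. So w(5) = 5. P is now [[1, 2, 3], [6]].
Step i=4: Q has 4 at row 1, column 3; remove that cell from P, ejecting 3. So w(4) = 3. P is now [[1, 2], [6]].
Step i=3: Q has 3 at row 1, column 2; remove that cell from P, ejecting 2. So w(3) = 2. P is now [[1], [6]].
Step i=2: Q has 2 at row 2, column 1; remove 6 from row 2 of P and reverse-bump: 6 enters row 1 and ejects 1. So w(2) = 1. P is now [[6]].
Step i=1: Q has 1 at row 1, column 1; remove that cell from P, ejecting 6. So w(1) = 6. P is now [].

So w = 6 1 2 3 5 4.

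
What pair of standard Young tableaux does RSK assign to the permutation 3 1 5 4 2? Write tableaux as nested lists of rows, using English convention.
P = [[1, 2], [3, 4], [5]], Q = [[1, 3], [2, 4], [5]]

Insert each entry of the permutation into P by Schensted row insertion, recording in Q the position of each new cell.

Insert 3: appended to row 1. P = [[3]].
Insert 1: 1 bumps 3 from row 1; 3 starts row 2. P = [[1], [3]].
Insert 5: appended to row 1. P = [[1, 5], [3]].
Insert 4: 4 bumps 5 from row 1; 5 appends to row 2. P = [[1, 4], [3, 5]].
Insert 2: 2 bumps 4 from row 1; 4 bumps 5 from row 2; 5 starts row 3. P = [[1, 2], [3, 4], [5]].

So P = [[1, 2], [3, 4], [5]], Q = [[1, 3], [2, 4], [5]].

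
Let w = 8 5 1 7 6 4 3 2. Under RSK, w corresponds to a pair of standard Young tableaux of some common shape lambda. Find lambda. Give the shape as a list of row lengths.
[2, 2, 1, 1, 1, 1]

Row-insert each entry into an empty tableau.

After inserting 8: P = [[8]].
After inserting 5: P = [[5], [8]].
After inserting 1: P = [[1], [5], [8]].
After inserting 7: P = [[1, 7], [5], [8]].
After inserting 6: P = [[1, 6], [5, 7], [8]].
After inserting 4: P = [[1, 4], [5, 6], [7], [8]].
After inserting 3: P = [[1, 3], [4, 6], [5], [7], [8]].
After inserting 2: P = [[1, 2], [3, 6], [4], [5], [7], [8]].

The final insertion tableau P = [[1, 2], [3, 6], [4], [5], [7], [8]] has shape [2, 2, 1, 1, 1, 1].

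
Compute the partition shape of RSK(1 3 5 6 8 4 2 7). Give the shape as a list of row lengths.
Row-insert each entry into an empty tableau.

After inserting 1: P = [[1]].
After inserting 3: P = [[1, 3]].
After inserting 5: P = [[1, 3, 5]].
After inserting 6: P = [[1, 3, 5, 6]].
After inserting 8: P = [[1, 3, 5, 6, 8]].
After inserting 4: P = [[1, 3, 4, 6, 8], [5]].
After inserting 2: P = [[1, 2, 4, 6, 8], [3], [5]].
After inserting 7: P = [[1, 2, 4, 6, 7], [3, 8], [5]].

The final insertion tableau P = [[1, 2, 4, 6, 7], [3, 8], [5]] has shape [5, 2, 1].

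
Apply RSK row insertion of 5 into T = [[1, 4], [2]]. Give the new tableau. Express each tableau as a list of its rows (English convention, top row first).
[[1, 4, 5], [2]]

5 is larger than every entry of row 1, so it is appended to row 1. The new tableau is [[1, 4, 5], [2]].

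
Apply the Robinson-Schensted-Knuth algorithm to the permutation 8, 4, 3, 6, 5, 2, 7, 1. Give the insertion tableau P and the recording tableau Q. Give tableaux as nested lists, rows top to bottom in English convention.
P = [[1, 5, 7], [2, 6], [3], [4], [8]], Q = [[1, 4, 7], [2, 5], [3], [6], [8]]

Insert each entry of the permutation into P by Schensted row insertion, recording in Q the position of each new cell.

After inserting 8: P = [[8]].
After inserting 4: P = [[4], [8]].
After inserting 3: P = [[3], [4], [8]].
After inserting 6: P = [[3, 6], [4], [8]].
After inserting 5: P = [[3, 5], [4, 6], [8]].
After inserting 2: P = [[2, 5], [3, 6], [4], [8]].
After inserting 7: P = [[2, 5, 7], [3, 6], [4], [8]].
After inserting 1: P = [[1, 5, 7], [2, 6], [3], [4], [8]].

So P = [[1, 5, 7], [2, 6], [3], [4], [8]], Q = [[1, 4, 7], [2, 5], [3], [6], [8]].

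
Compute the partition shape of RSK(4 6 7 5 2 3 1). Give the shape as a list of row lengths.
[3, 2, 1, 1]

Row-insert each entry into an empty tableau.

After inserting 4: P = [[4]].
After inserting 6: P = [[4, 6]].
After inserting 7: P = [[4, 6, 7]].
After inserting 5: P = [[4, 5, 7], [6]].
After inserting 2: P = [[2, 5, 7], [4], [6]].
After inserting 3: P = [[2, 3, 7], [4, 5], [6]].
After inserting 1: P = [[1, 3, 7], [2, 5], [4], [6]].

The final insertion tableau P = [[1, 3, 7], [2, 5], [4], [6]] has shape [3, 2, 1, 1].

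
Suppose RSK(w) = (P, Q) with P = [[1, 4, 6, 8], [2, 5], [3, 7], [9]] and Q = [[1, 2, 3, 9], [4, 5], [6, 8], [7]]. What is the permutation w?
Reverse RSK: for i = n, n-1, ..., 1, locate i in Q, remove the corresponding corner cell from P, and reverse-bump its entry up through P; the value ejected from row 1 is w(i).

So w = 3 5 9 2 7 6 1 4 8.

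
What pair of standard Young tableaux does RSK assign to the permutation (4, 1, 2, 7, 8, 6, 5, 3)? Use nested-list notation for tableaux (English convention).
Insert each entry of the permutation into P by Schensted row insertion, recording in Q the position of each new cell.

Insert 4: appended to row 1. P = [[4]].
Insert 1: 1 bumps 4 from row 1; 4 starts row 2. P = [[1], [4]].
Insert 2: appended to row 1. P = [[1, 2], [4]].
Insert 7: appended to row 1. P = [[1, 2, 7], [4]].
Insert 8: appended to row 1. P = [[1, 2, 7, 8], [4]].
Insert 6: 6 bumps 7 from row 1; 7 appends to row 2. P = [[1, 2, 6, 8], [4, 7]].
Insert 5: 5 bumps 6 from row 1; 6 bumps 7 from row 2; 7 starts row 3. P = [[1, 2, 5, 8], [4, 6], [7]].
Insert 3: 3 bumps 5 from row 1; 5 bumps 6 from row 2; 6 bumps 7 from row 3; 7 starts row 4. P = [[1, 2, 3, 8], [4, 5], [6], [7]].

So P = [[1, 2, 3, 8], [4, 5], [6], [7]], Q = [[1, 3, 4, 5], [2, 6], [7], [8]].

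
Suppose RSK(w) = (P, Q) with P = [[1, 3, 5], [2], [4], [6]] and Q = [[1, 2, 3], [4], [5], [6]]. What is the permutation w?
Reverse the RSK construction: for i from n down to 1, find the cell of Q containing i, remove the entry at that cell from P, and reverse-bump it up through P; the value ejected from row 1 is w(i).

Step i=6: Q has 6 at row 4, column 1; remove 6 from row 4 of P and reverse-bump: 6 enters row 3 and ejects 4; 4 enters row 2 and ejects 2; 2 enters row 1 and ejects 1. So w(6) = 1. P is now [[2, 3, 5], [4], [6]].
Step i=5: Q has 5 at row 3, column 1; remove 6 from row 3 of P and reverse-bump: 6 enters row 2 and ejects 4; 4 enters row 1 and ejects 3. So w(5) = 3. P is now [[2, 4, 5], [6]].
Step i=4: Q has 4 at row 2, column 1; remove 6 from row 2 of P and reverse-bump: 6 enters row 1 and ejects 5. So w(4) = 5. P is now [[2, 4, 6]].
Step i=3: Q has 3 at row 1, column 3; remove that cell from P, ejecting 6. So w(3) = 6. P is now [[2, 4]].
Step i=2: Q has 2 at row 1, column 2; remove that cell from P, ejecting 4. So w(2) = 4. P is now [[2]].
Step i=1: Q has 1 at row 1, column 1; remove that cell from P, ejecting 2. So w(1) = 2. P is now [].

So w = 2 4 6 5 3 1.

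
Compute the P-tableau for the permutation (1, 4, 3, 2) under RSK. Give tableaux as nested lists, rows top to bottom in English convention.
P = [[1, 2], [3], [4]]

Insert 1: appended to row 1. P = [[1]].
Insert 4: appended to row 1. P = [[1, 4]].
Insert 3: 3 bumps 4 from row 1; 4 starts row 2. P = [[1, 3], [4]].
Insert 2: 2 bumps 3 from row 1; 3 bumps 4 from row 2; 4 starts row 3. P = [[1, 2], [3], [4]].

So P = [[1, 2], [3], [4]].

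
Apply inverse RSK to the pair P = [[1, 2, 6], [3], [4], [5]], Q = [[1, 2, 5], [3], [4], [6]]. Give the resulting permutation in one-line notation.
1 5 4 3 6 2

Reverse the RSK construction: for i from n down to 1, find the cell of Q containing i, remove the entry at that cell from P, and reverse-bump it up through P; the value ejected from row 1 is w(i).

Step i=6: Q has 6 at row 4, column 1; remove 5 from row 4 of P and reverse-bump: 5 enters row 3 and ejects 4; 4 enters row 2 and ejects 3; 3 enters row 1 and ejects 2. So w(6) = 2. P is now [[1, 3, 6], [4], [5]].
Step i=5: Q has 5 at row 1, column 3; remove that cell from P, ejecting 6. So w(5) = 6. P is now [[1, 3], [4], [5]].
Step i=4: Q has 4 at row 3, column 1; remove 5 from row 3 of P and reverse-bump: 5 enters row 2 and ejects 4; 4 enters row 1 and ejects 3. So w(4) = 3. P is now [[1, 4], [5]].
Step i=3: Q has 3 at row 2, column 1; remove 5 from row 2 of P and reverse-bump: 5 enters row 1 and ejects 4. So w(3) = 4. P is now [[1, 5]].
Step i=2: Q has 2 at row 1, column 2; remove that cell from P, ejecting 5. So w(2) = 5. P is now [[1]].
Step i=1: Q has 1 at row 1, column 1; remove that cell from P, ejecting 1. So w(1) = 1. P is now [].

So w = 1 5 4 3 6 2.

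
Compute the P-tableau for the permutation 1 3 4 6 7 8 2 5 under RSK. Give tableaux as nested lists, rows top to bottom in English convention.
P = [[1, 2, 4, 5, 7, 8], [3, 6]]

Insert 1: appended to row 1. P = [[1]].
Insert 3: appended to row 1. P = [[1, 3]].
Insert 4: appended to row 1. P = [[1, 3, 4]].
Insert 6: appended to row 1. P = [[1, 3, 4, 6]].
Insert 7: appended to row 1. P = [[1, 3, 4, 6, 7]].
Insert 8: appended to row 1. P = [[1, 3, 4, 6, 7, 8]].
Insert 2: 2 bumps 3 from row 1; 3 starts row 2. P = [[1, 2, 4, 6, 7, 8], [3]].
Insert 5: 5 bumps 6 from row 1; 6 appends to row 2. P = [[1, 2, 4, 5, 7, 8], [3, 6]].

So P = [[1, 2, 4, 5, 7, 8], [3, 6]].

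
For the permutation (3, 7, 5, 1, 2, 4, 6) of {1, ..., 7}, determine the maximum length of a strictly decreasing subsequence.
3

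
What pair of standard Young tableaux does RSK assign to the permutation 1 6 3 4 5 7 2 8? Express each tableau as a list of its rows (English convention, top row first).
P = [[1, 2, 4, 5, 7, 8], [3], [6]], Q = [[1, 2, 4, 5, 6, 8], [3], [7]]

Insert each entry of the permutation into P by Schensted row insertion, recording in Q the position of each new cell.

Insert 1: appended to row 1. P = [[1]], Q = [[1]].
Insert 6: appended to row 1. P = [[1, 6]], Q = [[1, 2]].
Insert 3: 3 bumps 6 from row 1; 6 starts row 2. P = [[1, 3], [6]], Q = [[1, 2], [3]].
Insert 4: appended to row 1. P = [[1, 3, 4], [6]], Q = [[1, 2, 4], [3]].
Insert 5: appended to row 1. P = [[1, 3, 4, 5], [6]], Q = [[1, 2, 4, 5], [3]].
Insert 7: appended to row 1. P = [[1, 3, 4, 5, 7], [6]], Q = [[1, 2, 4, 5, 6], [3]].
Insert 2: 2 bumps 3 from row 1; 3 bumps 6 from row 2; 6 starts row 3. P = [[1, 2, 4, 5, 7], [3], [6]], Q = [[1, 2, 4, 5, 6], [3], [7]].
Insert 8: appended to row 1. P = [[1, 2, 4, 5, 7, 8], [3], [6]], Q = [[1, 2, 4, 5, 6, 8], [3], [7]].

So P = [[1, 2, 4, 5, 7, 8], [3], [6]], Q = [[1, 2, 4, 5, 6, 8], [3], [7]].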